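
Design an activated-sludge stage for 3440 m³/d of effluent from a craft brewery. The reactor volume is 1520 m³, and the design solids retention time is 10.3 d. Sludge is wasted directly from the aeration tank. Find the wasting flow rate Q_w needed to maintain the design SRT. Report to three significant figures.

Q_w ≈ 148 m³/d

For wasting at MLVSS concentration, Q_w = V/θ_c = 1520/10.3 = 147.6 m³/d.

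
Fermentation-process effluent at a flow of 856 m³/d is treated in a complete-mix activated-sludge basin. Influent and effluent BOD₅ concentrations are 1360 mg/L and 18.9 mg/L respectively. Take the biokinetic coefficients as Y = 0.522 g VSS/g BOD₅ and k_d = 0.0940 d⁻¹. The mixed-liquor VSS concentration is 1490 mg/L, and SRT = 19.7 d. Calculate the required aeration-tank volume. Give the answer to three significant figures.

Rearranging the biomass balance for a CMAS with decay, V = Y·Q·ΔS·θ_c / [X·(1+k_d θ_c)] = 0.522 × 856 × (1360 − 18.9) × 19.7 / [1490 × (1 + 0.0940 × 19.7)] = 1.18×10^7 / 4249 = 2778 m³.

V ≈ 2780 m³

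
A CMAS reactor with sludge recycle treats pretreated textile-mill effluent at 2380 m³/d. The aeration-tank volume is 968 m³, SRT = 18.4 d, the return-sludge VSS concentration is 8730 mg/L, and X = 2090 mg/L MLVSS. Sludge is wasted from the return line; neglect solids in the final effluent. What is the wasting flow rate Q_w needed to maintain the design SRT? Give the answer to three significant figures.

θ_c = V·X/(Q_w·X_r) when wasting from the recycle, so Q_w = V·X/(θ_c·X_r) = 968.0 × 2090 / (18.4 × 8730) = 12.59 m³/d.

Q_w ≈ 12.6 m³/d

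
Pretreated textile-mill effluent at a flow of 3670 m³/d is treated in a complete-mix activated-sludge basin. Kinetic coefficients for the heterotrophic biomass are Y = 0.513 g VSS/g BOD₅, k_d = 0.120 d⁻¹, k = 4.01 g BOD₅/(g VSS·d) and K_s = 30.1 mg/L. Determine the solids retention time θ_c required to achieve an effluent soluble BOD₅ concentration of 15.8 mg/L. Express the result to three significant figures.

From 1/θ_c = Y·k·S/(K_s + S) − k_d: Y·k·S/(K_s+S) = 0.513 × 4.01 × 15.8 / (30.1 + 15.8) = 0.7081 d⁻¹.
1/θ_c = 0.7081 − 0.120 = 0.5881 d⁻¹, so θ_c = 1.700 d.

θ_c ≈ 1.70 d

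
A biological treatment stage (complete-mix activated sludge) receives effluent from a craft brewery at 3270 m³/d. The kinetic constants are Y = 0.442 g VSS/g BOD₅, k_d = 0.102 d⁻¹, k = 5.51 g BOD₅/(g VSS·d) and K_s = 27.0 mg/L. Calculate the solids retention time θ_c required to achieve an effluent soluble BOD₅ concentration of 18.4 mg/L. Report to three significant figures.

θ_c ≈ 1.13 d

From 1/θ_c = Y·k·S/(K_s + S) − k_d: Y·k·S/(K_s+S) = 0.442 × 5.51 × 18.4 / (27.0 + 18.4) = 0.9870 d⁻¹.
θ_c = 1/(μ − k_d) = 1/(0.9870 − 0.102) = 1/0.8850 = 1.130 d.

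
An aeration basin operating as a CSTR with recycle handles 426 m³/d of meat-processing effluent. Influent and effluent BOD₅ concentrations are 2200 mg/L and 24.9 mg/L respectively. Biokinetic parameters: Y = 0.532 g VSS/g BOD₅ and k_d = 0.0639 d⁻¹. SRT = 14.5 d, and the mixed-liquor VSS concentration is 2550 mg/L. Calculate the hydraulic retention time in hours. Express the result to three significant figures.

τ ≈ 82.0 h

Steady-state biomass mass balance: V·X·(1 + k_d·θ_c) = Y·Q·(S₀ − S)·θ_c, so V = 0.532 × 426 × (2200 − 24.9) × 14.5 / [2550 × (1 + 0.0639 × 14.5)] = 7.15×10^6 / 4913 = 1455 m³.
τ = V/Q = 1455/426 = 3.415 d, or 81.97 h.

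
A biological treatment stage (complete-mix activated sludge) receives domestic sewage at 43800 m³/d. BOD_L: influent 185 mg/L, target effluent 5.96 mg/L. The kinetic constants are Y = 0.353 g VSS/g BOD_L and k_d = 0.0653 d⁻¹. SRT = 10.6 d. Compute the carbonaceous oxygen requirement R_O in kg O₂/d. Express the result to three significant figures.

The observed yield is Y_obs = Y/(1 + k_d·θ_c) = 0.353 / (1 + 0.0653 × 10.6) = 0.353 / 1.692 = 0.2086 g VSS per g BOD_L removed.
Substrate removed = Q·(S₀ − S) = 43800 m³/d × (185 − 5.96) g/m³ = 7.84×10^6 g/d = 7842 kg/d.
Net sludge production P_X = 0.2086 × 7842 = 1636 kg VSS/d.
Carbonaceous O₂ demand = substrate oxidised − cell-mass equivalent = 7842 − 1.42 × 1636 = 5519 kg O₂/d.

R_O ≈ 5520 kg O₂/d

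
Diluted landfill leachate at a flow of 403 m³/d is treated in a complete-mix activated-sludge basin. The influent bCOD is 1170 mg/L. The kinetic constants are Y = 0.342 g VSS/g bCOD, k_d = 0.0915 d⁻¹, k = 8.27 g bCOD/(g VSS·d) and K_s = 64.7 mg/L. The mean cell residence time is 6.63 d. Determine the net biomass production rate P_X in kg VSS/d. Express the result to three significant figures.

P_X ≈ 99.8 kg VSS/d

Effluent substrate depends only on kinetics and SRT: S = K_s(1 + k_d θ_c) / [θ_c(Yk − k_d) − 1] = 64.7 × (1 + 0.0915 × 6.63) / [6.63 × (0.342 × 8.27 − 0.0915) − 1] = 103.9 / 17.15 = 6.063 mg/L.
Correct the yield for decay: Y_obs = Y/(1 + k_d θ_c) = 0.342 / (1 + 0.0915 × 6.63) = 0.342 / 1.607 = 0.2129.
Substrate removed = Q·(S₀ − S) = 403 m³/d × (1170 − 6.06) g/m³ = 4.69×10^5 g/d = 469.1 kg/d.
P_X = Y_obs · Q(S₀ − S) = 0.2129 × 469.1 = 99.85 kg VSS/d.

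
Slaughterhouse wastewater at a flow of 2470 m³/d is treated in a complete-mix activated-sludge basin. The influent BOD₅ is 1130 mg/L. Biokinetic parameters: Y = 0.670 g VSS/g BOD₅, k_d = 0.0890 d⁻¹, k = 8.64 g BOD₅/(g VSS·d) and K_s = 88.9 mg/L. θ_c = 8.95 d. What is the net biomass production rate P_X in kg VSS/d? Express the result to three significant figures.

P_X ≈ 1040 kg VSS/d

Effluent substrate depends only on kinetics and SRT: S = K_s(1 + k_d θ_c) / [θ_c(Yk − k_d) − 1] = 88.9 × (1 + 0.0890 × 8.95) / [8.95 × (0.670 × 8.64 − 0.0890) − 1] = 159.7 / 50.01 = 3.193 mg/L.
Y_obs = Y / (1 + k_d θ_c) = 0.670 / (1 + 0.0890 × 8.95) = 0.670 / 1.797 = 0.3729.
Mass of BOD₅ removed per day: Q(S₀ − S) = 2470 × 1127 g/m³ = 2783 kg/d.
Biomass produced: P_X = Y_obs·Q·ΔS = 0.3729 × 2783 ≈ 1038 kg VSS/d.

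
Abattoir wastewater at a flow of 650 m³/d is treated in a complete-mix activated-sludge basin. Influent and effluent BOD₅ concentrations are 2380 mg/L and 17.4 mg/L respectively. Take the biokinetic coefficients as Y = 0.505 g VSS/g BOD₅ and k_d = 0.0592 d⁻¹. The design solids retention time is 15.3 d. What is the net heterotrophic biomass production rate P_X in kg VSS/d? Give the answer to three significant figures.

P_X ≈ 407 kg VSS/d

Observed yield with endogenous decay: Y_obs = Y / (1 + k_d·θ_c) = 0.505 / (1 + 0.0592 × 15.3) = 0.505 / 1.906 = 0.2650 g VSS/g BOD₅.
ΔS = 2380 − 17.4 = 2363 mg/L, so the substrate removal rate is 650 × 2363/1000 = 1536 kg BOD₅/d.
So the net sludge growth is P_X = 0.2650 × 1536 = 406.9 kg VSS/d.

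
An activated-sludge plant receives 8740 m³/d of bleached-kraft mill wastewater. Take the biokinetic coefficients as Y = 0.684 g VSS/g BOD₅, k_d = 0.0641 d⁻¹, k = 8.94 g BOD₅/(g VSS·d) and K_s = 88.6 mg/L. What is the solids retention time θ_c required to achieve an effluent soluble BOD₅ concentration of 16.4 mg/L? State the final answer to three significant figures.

θ_c ≈ 1.12 d

From 1/θ_c = Y·k·S/(K_s + S) − k_d: Y·k·S/(K_s+S) = 0.684 × 8.94 × 16.4 / (88.6 + 16.4) = 0.9551 d⁻¹.
Then 1/θ_c = μ − k_d = 0.9551 − 0.0641 = 0.8910 d⁻¹, giving θ_c = 1.122 d.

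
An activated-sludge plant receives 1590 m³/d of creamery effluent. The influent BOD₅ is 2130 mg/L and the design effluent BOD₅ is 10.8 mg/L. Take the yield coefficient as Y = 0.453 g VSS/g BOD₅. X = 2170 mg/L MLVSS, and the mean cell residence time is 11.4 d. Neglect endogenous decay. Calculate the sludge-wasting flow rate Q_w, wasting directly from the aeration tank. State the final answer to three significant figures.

Q_w ≈ 703 m³/d

V·X = Y·Q·ΔS·θ_c gives V = 0.453 × 1590 × (2130 − 10.8) × 11.4 / 2170 = 8019 m³.
For wasting at MLVSS concentration, Q_w = V/θ_c = 8019/11.4 = 703.4 m³/d.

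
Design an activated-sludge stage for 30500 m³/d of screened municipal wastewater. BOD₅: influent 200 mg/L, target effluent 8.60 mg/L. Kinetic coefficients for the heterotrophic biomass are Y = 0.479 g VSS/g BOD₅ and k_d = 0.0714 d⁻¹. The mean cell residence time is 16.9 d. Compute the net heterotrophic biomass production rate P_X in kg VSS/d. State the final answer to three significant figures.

Observed yield with endogenous decay: Y_obs = Y / (1 + k_d·θ_c) = 0.479 / (1 + 0.0714 × 16.9) = 0.479 / 2.207 = 0.2171 g VSS/g BOD₅.
Q·(S₀ − S) = 30500 × (200 − 8.60) × 10⁻³ = 5838 kg/d removed.
Biomass produced: P_X = Y_obs·Q·ΔS = 0.2171 × 5838 ≈ 1267 kg VSS/d.

P_X ≈ 1270 kg VSS/d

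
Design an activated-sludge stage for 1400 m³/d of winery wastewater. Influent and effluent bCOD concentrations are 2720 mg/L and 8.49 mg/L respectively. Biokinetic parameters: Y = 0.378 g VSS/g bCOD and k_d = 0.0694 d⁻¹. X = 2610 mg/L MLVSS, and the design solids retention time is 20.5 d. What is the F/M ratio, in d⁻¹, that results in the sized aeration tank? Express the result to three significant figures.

F/M ≈ 0.314 d⁻¹

From the SRT design equation V = Y Q (S₀−S) θ_c / [X (1 + k_d θ_c)] = 0.378 × 1400 × (2720 − 8.49) × 20.5 / [2610 × (1 + 0.0694 × 20.5)] = 2.94×10^7 / 6323 = 4652 m³.
F/M = applied load / biomass = Q·S₀/(V·X) = 1400 × 2720 / (4652 × 2610) = 0.3136 d⁻¹.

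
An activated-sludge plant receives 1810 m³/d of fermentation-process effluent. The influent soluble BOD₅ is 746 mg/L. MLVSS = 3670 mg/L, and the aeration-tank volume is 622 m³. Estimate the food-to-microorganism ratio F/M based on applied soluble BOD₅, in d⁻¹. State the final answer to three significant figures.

F/M = Q·S₀ / (V·X) = 1810 × 746 / (622.0 × 3670) = 0.5915 g soluble BOD₅·(g VSS·d)⁻¹.

F/M ≈ 0.592 d⁻¹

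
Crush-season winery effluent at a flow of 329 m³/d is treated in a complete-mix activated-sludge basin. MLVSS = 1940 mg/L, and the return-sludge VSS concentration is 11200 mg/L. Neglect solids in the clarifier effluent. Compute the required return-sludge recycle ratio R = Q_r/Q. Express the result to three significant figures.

R ≈ 0.210

R = Q_r/Q = X/(X_r − X) = 1940 / (11200 − 1940) = 0.2095.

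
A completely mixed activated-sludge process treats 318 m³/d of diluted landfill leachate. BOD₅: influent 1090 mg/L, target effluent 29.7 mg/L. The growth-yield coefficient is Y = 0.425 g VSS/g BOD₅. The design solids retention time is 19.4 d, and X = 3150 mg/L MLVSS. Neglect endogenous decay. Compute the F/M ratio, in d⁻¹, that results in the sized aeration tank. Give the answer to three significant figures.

With k_d = 0 the design equation reduces to V = Y Q (S₀−S) θ_c / X = 0.425 × 318 × (1090 − 29.7) × 19.4 / 3150 = 882.5 m³.
F/M = applied load / biomass = Q·S₀/(V·X) = 318 × 1090 / (882.5 × 3150) = 0.1247 d⁻¹.

F/M ≈ 0.125 d⁻¹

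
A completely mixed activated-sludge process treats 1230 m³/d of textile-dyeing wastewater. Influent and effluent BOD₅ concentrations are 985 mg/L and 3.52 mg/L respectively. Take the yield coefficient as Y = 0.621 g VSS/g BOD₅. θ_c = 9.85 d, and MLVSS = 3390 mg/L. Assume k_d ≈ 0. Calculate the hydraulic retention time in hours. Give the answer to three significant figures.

V·X = Y·Q·ΔS·θ_c gives V = 0.621 × 1230 × (985 − 3.52) × 9.85 / 3390 = 2178 m³.
HRT = V/Q = 2178 m³ / 1230 m³·d⁻¹ = 1.771 d × 24 = 42.50 h.

τ ≈ 42.5 h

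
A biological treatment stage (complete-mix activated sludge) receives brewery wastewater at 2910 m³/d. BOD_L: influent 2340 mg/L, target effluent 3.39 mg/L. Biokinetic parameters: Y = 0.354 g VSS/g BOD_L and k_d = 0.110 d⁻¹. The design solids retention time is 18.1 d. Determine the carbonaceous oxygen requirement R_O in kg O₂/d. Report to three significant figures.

R_O ≈ 5660 kg O₂/d

Observed yield with endogenous decay: Y_obs = Y / (1 + k_d·θ_c) = 0.354 / (1 + 0.110 × 18.1) = 0.354 / 2.991 = 0.1184 g VSS/g BOD_L.
Substrate removed = Q·(S₀ − S) = 2910 m³/d × (2340 − 3.39) g/m³ = 6.8×10^6 g/d = 6800 kg/d.
Biomass synthesised: P_X = Y_obs × 6800 = 804.8 kg VSS/d.
R_O = Q·ΔS − 1.42 P_X = 6800 − 1143 = 5657 kg O₂/d.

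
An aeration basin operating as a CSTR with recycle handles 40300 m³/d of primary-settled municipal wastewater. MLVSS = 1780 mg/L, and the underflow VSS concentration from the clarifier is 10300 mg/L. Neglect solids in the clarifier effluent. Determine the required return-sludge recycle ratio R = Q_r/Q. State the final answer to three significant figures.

R = Q_r/Q = X/(X_r − X) = 1780 / (10300 − 1780) = 0.2089.

R ≈ 0.209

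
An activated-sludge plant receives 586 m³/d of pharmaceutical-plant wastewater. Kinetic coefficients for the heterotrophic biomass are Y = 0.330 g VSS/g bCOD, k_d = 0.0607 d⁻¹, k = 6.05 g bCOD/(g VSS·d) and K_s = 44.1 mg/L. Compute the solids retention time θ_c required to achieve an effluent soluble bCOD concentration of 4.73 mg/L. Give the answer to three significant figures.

θ_c ≈ 7.54 d

Specific growth rate at S = 4.73 mg/L: μ = YkS/(K_s+S) = 0.330·6.05·4.73/(44.1+4.73) = 0.1934 d⁻¹.
1/θ_c = 0.1934 − 0.0607 = 0.1327 d⁻¹, so θ_c = 7.536 d.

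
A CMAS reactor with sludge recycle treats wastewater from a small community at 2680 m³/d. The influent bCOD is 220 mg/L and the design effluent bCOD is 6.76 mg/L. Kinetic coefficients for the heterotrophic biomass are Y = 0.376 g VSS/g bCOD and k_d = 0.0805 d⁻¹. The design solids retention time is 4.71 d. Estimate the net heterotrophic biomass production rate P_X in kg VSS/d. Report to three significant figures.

P_X ≈ 156 kg VSS/d

Correct the yield for decay: Y_obs = Y/(1 + k_d θ_c) = 0.376 / (1 + 0.0805 × 4.71) = 0.376 / 1.379 = 0.2726.
Substrate removed = Q·(S₀ − S) = 2680 m³/d × (220 − 6.76) g/m³ = 5.71×10^5 g/d = 571.5 kg/d.
P_X = Y_obs · Q(S₀ − S) = 0.2726 × 571.5 = 155.8 kg VSS/d.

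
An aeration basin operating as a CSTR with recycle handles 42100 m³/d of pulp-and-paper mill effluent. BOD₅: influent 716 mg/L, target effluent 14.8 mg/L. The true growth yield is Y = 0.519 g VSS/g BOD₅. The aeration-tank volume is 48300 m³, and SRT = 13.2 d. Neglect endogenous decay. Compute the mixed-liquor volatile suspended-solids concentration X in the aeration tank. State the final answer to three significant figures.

X ≈ 4190 mg/L

Without decay, X = Y Q (S₀−S) θ_c / V = 0.519 × 42100 × (716 − 14.8) × 13.2 / 48300 = 4187 mg/L.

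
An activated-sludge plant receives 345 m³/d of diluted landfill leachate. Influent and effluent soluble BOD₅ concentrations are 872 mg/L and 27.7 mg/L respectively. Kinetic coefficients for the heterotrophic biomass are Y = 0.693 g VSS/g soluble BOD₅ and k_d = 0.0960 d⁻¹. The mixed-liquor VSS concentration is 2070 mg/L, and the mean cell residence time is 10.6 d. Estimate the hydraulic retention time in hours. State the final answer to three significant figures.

Steady-state biomass mass balance: V·X·(1 + k_d·θ_c) = Y·Q·(S₀ − S)·θ_c, so V = 0.693 × 345 × (872 − 27.7) × 10.6 / [2070 × (1 + 0.0960 × 10.6)] = 2.14×10^6 / 4176 = 512.3 m³.
Hydraulic retention time τ = V/Q = 512.3 / 345 = 1.485 d = 35.64 h.

τ ≈ 35.6 h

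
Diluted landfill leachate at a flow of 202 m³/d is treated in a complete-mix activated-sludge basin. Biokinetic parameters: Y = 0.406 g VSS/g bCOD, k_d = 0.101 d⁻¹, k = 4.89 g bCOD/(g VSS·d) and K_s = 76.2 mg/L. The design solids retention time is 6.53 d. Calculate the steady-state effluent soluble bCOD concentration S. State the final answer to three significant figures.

From the Monod/SRT balance for a CMAS, S = K_s·(1+k_d θ_c)/[θ_c·(Y k − k_d) − 1] = 76.2 × (1 + 0.101 × 6.53) / [6.53 × (0.406 × 4.89 − 0.101) − 1] = 126.5 / 11.30 = 11.19 mg/L.

S ≈ 11.2 mg/L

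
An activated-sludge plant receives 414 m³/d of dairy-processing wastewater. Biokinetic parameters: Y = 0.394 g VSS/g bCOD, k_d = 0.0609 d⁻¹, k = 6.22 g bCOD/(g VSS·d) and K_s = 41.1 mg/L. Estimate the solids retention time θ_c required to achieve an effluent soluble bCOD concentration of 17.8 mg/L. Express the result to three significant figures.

θ_c ≈ 1.47 d

Specific growth rate at S = 17.8 mg/L: μ = YkS/(K_s+S) = 0.394·6.22·17.8/(41.1+17.8) = 0.7406 d⁻¹.
Then 1/θ_c = μ − k_d = 0.7406 − 0.0609 = 0.6797 d⁻¹, giving θ_c = 1.471 d.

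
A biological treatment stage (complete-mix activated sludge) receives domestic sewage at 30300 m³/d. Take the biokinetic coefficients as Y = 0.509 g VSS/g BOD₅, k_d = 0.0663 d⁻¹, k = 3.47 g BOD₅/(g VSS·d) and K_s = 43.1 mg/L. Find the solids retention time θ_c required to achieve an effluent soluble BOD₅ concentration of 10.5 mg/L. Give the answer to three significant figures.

From 1/θ_c = Y·k·S/(K_s + S) − k_d: Y·k·S/(K_s+S) = 0.509 × 3.47 × 10.5 / (43.1 + 10.5) = 0.3460 d⁻¹.
θ_c = 1/(μ − k_d) = 1/(0.3460 − 0.0663) = 1/0.2797 = 3.575 d.

θ_c ≈ 3.58 d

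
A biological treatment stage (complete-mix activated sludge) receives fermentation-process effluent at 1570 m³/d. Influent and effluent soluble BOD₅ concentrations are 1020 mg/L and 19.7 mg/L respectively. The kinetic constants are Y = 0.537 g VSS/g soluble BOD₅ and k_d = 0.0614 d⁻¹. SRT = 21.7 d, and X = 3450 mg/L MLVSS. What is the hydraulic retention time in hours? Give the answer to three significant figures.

τ ≈ 34.8 h

From the SRT design equation V = Y Q (S₀−S) θ_c / [X (1 + k_d θ_c)] = 0.537 × 1570 × (1020 − 19.7) × 21.7 / [3450 × (1 + 0.0614 × 21.7)] = 1.83×10^7 / 8047 = 2274 m³.
τ = V/Q = 2274/1570 = 1.449 d, or 34.77 h.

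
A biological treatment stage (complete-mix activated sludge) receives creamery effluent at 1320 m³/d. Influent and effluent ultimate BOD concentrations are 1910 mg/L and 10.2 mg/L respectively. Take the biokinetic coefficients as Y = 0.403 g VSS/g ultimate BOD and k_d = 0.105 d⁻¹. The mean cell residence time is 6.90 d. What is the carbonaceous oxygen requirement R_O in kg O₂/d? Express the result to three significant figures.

R_O ≈ 1680 kg O₂/d

The observed yield is Y_obs = Y/(1 + k_d·θ_c) = 0.403 / (1 + 0.105 × 6.90) = 0.403 / 1.724 = 0.2337 g VSS per g ultimate BOD removed.
Mass of ultimate BOD removed per day: Q(S₀ − S) = 1320 × 1900 g/m³ = 2508 kg/d.
Net sludge production P_X = 0.2337 × 2508 = 586.0 kg VSS/d.
Carbonaceous O₂ demand = substrate oxidised − cell-mass equivalent = 2508 − 1.42 × 586.0 = 1676 kg O₂/d.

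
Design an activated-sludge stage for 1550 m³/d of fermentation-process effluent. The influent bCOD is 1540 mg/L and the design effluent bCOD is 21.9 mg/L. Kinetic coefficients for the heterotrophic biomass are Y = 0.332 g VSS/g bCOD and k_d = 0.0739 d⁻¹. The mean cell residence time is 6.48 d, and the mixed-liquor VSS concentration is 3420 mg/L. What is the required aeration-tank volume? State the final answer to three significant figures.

Rearranging the biomass balance for a CMAS with decay, V = Y·Q·ΔS·θ_c / [X·(1+k_d θ_c)] = 0.332 × 1550 × (1540 − 21.9) × 6.48 / [3420 × (1 + 0.0739 × 6.48)] = 5.06×10^6 / 5058 = 1001 m³.

V ≈ 1000 m³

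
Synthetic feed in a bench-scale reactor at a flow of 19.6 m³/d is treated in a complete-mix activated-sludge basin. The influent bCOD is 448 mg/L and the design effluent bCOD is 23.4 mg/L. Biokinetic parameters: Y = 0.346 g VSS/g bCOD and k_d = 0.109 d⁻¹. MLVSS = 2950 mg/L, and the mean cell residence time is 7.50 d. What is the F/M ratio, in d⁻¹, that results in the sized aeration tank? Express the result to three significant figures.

F/M ≈ 0.739 d⁻¹

Rearranging the biomass balance for a CMAS with decay, V = Y·Q·ΔS·θ_c / [X·(1+k_d θ_c)] = 0.346 × 19.6 × (448 − 23.4) × 7.50 / [2950 × (1 + 0.109 × 7.50)] = 2.16×10^4 / 5362 = 4.028 m³.
F/M = Q·S₀ / (V·X) = 19.6 × 448 / (4.028 × 2950) = 0.7390 g bCOD·(g VSS·d)⁻¹.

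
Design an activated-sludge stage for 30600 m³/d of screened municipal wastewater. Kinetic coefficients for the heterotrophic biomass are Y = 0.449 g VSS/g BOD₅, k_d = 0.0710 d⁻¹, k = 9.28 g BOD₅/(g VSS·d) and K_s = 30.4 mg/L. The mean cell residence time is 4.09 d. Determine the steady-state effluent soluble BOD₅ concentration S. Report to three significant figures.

S ≈ 2.49 mg/L

For a completely mixed reactor with recycle the Lawrence–McCarty relation gives S = K_s·(1 + k_d·θ_c) / [θ_c·(Y·k − k_d) − 1] = 30.4 × (1 + 0.0710 × 4.09) / [4.09 × (0.449 × 9.28 − 0.0710) − 1] = 39.23 / 15.75 = 2.490 mg/L.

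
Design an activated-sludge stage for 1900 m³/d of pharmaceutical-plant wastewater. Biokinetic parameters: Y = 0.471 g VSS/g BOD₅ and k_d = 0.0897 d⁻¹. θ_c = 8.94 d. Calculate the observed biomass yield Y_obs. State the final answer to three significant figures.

Observed yield with endogenous decay: Y_obs = Y / (1 + k_d·θ_c) = 0.471 / (1 + 0.0897 × 8.94) = 0.471 / 1.802 = 0.2614 g VSS/g BOD₅.

Y_obs ≈ 0.261 g VSS/g BOD₅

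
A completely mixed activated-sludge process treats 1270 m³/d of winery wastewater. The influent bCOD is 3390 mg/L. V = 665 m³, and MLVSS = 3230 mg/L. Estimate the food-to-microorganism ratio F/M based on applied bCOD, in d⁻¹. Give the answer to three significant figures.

F/M ≈ 2.00 d⁻¹

Food-to-microorganism ratio F/M = Q S₀ / (V X) = 1270 × 3390 / (665.0 × 3230) = 2.004 d⁻¹.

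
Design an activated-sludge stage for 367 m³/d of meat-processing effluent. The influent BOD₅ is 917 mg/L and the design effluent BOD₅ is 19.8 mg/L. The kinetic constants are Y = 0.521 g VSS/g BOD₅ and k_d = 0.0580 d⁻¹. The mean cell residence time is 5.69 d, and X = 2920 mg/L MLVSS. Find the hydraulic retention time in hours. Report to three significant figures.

Steady-state biomass mass balance: V·X·(1 + k_d·θ_c) = Y·Q·(S₀ − S)·θ_c, so V = 0.521 × 367 × (917 − 19.8) × 5.69 / [2920 × (1 + 0.0580 × 5.69)] = 9.76×10^5 / 3884 = 251.3 m³.
HRT = V/Q = 251.3 m³ / 367 m³·d⁻¹ = 0.6849 d × 24 = 16.44 h.

τ ≈ 16.4 h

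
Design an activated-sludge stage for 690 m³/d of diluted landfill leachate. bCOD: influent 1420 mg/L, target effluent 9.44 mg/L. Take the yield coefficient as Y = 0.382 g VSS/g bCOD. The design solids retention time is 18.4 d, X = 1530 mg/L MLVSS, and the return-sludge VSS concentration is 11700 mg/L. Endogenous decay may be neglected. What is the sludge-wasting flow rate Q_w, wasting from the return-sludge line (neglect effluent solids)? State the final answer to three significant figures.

Q_w ≈ 31.8 m³/d

V·X = Y·Q·ΔS·θ_c gives V = 0.382 × 690 × (1420 − 9.44) × 18.4 / 1530 = 4471 m³.
Wasting from the return line (neglecting effluent solids): Q_w = V·X / (θ_c·X_r) = 4471 × 1530 / (18.4 × 11700) = 31.78 m³/d.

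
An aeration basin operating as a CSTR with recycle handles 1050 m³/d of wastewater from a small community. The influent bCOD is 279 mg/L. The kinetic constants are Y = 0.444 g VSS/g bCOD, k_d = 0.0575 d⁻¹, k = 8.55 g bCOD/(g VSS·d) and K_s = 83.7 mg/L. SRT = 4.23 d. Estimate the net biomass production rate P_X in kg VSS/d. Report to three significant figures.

Effluent substrate depends only on kinetics and SRT: S = K_s(1 + k_d θ_c) / [θ_c(Yk − k_d) − 1] = 83.7 × (1 + 0.0575 × 4.23) / [4.23 × (0.444 × 8.55 − 0.0575) − 1] = 104.1 / 14.81 = 7.024 mg/L.
The observed yield is Y_obs = Y/(1 + k_d·θ_c) = 0.444 / (1 + 0.0575 × 4.23) = 0.444 / 1.243 = 0.3571 g VSS per g bCOD removed.
Substrate removed = Q·(S₀ − S) = 1050 m³/d × (279 − 7.02) g/m³ = 2.86×10^5 g/d = 285.6 kg/d.
Net biomass production P_X = Y_obs × Q·(S₀ − S) = 0.3571 × 285.6 = 102.0 kg VSS/d.

P_X ≈ 102 kg VSS/d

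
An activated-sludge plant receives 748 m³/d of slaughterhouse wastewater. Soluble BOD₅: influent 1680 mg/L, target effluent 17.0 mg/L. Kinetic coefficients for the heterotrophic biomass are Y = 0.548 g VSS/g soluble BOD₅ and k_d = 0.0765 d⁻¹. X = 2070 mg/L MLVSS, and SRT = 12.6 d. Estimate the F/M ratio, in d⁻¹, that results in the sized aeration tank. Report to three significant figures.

F/M ≈ 0.287 d⁻¹

Rearranging the biomass balance for a CMAS with decay, V = Y·Q·ΔS·θ_c / [X·(1+k_d θ_c)] = 0.548 × 748 × (1680 − 17.0) × 12.6 / [2070 × (1 + 0.0765 × 12.6)] = 8.59×10^6 / 4065 = 2113 m³.
F/M = Q·S₀ / (V·X) = 748 × 1680 / (2113 × 2070) = 0.2873 g soluble BOD₅·(g VSS·d)⁻¹.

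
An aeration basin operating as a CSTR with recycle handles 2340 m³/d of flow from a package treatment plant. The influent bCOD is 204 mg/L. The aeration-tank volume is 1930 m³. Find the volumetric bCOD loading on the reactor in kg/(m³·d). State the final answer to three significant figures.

Applied bCOD load per unit volume = Q·S₀/V = (2340 × 204/1000)/1930 = 0.2473 kg bCOD·m⁻³·d⁻¹.

L_v ≈ 0.247 kg bCOD/(m³·d)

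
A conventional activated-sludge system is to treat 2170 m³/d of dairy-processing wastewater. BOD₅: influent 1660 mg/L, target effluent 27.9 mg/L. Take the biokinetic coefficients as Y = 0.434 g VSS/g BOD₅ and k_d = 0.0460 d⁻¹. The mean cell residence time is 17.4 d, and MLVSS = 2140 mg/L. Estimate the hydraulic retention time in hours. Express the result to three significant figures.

τ ≈ 76.8 h

From the SRT design equation V = Y Q (S₀−S) θ_c / [X (1 + k_d θ_c)] = 0.434 × 2170 × (1660 − 27.9) × 17.4 / [2140 × (1 + 0.0460 × 17.4)] = 2.67×10^7 / 3853 = 6942 m³.
HRT = V/Q = 6942 m³ / 2170 m³·d⁻¹ = 3.199 d × 24 = 76.77 h.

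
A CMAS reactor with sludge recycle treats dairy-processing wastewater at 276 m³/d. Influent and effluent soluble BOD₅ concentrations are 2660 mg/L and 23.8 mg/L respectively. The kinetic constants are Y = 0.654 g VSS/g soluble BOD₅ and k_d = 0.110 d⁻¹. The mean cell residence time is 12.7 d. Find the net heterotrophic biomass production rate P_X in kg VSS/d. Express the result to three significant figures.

P_X ≈ 199 kg VSS/d

Observed yield with endogenous decay: Y_obs = Y / (1 + k_d·θ_c) = 0.654 / (1 + 0.110 × 12.7) = 0.654 / 2.397 = 0.2728 g VSS/g soluble BOD₅.
Substrate removed = Q·(S₀ − S) = 276 m³/d × (2660 − 23.8) g/m³ = 7.28×10^5 g/d = 727.6 kg/d.
Net biomass production P_X = Y_obs × Q·(S₀ − S) = 0.2728 × 727.6 = 198.5 kg VSS/d.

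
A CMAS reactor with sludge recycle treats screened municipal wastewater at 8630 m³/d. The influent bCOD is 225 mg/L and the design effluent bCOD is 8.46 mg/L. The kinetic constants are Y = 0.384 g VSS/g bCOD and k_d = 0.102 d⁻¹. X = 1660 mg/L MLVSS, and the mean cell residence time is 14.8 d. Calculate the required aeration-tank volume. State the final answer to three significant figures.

V ≈ 2550 m³

From the SRT design equation V = Y Q (S₀−S) θ_c / [X (1 + k_d θ_c)] = 0.384 × 8630 × (225 − 8.46) × 14.8 / [1660 × (1 + 0.102 × 14.8)] = 1.06×10^7 / 4166 = 2549 m³.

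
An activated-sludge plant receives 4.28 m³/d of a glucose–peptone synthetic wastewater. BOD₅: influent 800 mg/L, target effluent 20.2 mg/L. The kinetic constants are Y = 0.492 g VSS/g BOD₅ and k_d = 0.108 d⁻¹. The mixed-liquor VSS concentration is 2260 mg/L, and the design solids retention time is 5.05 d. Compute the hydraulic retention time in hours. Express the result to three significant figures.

τ ≈ 13.3 h

Steady-state biomass mass balance: V·X·(1 + k_d·θ_c) = Y·Q·(S₀ − S)·θ_c, so V = 0.492 × 4.28 × (800 − 20.2) × 5.05 / [2260 × (1 + 0.108 × 5.05)] = 8.29×10^3 / 3493 = 2.374 m³.
HRT = V/Q = 2.374 m³ / 4.28 m³·d⁻¹ = 0.5547 d × 24 = 13.31 h.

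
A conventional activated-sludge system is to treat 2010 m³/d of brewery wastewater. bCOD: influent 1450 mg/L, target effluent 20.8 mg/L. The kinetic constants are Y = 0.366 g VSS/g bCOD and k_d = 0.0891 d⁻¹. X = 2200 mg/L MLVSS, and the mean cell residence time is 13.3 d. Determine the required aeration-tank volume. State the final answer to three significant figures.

V ≈ 2910 m³

From the SRT design equation V = Y Q (S₀−S) θ_c / [X (1 + k_d θ_c)] = 0.366 × 2010 × (1450 − 20.8) × 13.3 / [2200 × (1 + 0.0891 × 13.3)] = 1.4×10^7 / 4807 = 2909 m³.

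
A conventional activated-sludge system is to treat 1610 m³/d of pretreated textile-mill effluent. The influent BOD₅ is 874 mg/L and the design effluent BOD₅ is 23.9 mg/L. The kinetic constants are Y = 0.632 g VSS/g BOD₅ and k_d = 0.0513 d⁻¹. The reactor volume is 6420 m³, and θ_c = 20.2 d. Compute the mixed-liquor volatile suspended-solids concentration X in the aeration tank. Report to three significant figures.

X ≈ 1340 mg/L

X = Y·Q·ΔS·θ_c / [V·(1 + k_d θ_c)] = 0.632 × 1610 × (874 − 23.9) × 20.2 / [6420 × (1 + 0.0513 × 20.2)] = 1337 mg/L.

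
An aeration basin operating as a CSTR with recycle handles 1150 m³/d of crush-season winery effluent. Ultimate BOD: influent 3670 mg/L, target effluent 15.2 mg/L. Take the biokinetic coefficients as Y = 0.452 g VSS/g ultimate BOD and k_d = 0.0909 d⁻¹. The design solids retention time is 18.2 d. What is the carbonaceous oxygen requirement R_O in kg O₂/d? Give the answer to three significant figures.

Correct the yield for decay: Y_obs = Y/(1 + k_d θ_c) = 0.452 / (1 + 0.0909 × 18.2) = 0.452 / 2.654 = 0.1703.
Mass of ultimate BOD removed per day: Q(S₀ − S) = 1150 × 3655 g/m³ = 4203 kg/d.
Net sludge production P_X = 0.1703 × 4203 = 715.7 kg VSS/d.
R_O = Q·ΔS − 1.42 P_X = 4203 − 1016 = 3187 kg O₂/d.

R_O ≈ 3190 kg O₂/d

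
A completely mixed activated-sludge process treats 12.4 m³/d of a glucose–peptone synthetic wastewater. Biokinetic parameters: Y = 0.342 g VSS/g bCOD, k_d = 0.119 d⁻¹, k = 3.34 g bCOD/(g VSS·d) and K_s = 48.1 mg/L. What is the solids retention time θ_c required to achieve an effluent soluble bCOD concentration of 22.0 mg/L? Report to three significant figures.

θ_c ≈ 4.18 d

At the target effluent, Y k S/(K_s+S) = 0.342×3.34×22.0/70.10 = 0.3585 d⁻¹.
1/θ_c = 0.3585 − 0.119 = 0.2395 d⁻¹, so θ_c = 4.176 d.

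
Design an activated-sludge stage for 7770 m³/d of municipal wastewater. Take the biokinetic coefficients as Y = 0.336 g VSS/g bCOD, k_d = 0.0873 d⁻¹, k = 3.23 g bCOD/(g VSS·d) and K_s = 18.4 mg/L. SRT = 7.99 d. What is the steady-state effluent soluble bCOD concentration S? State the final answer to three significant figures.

From the Monod/SRT balance for a CMAS, S = K_s·(1+k_d θ_c)/[θ_c·(Y k − k_d) − 1] = 18.4 × (1 + 0.0873 × 7.99) / [7.99 × (0.336 × 3.23 − 0.0873) − 1] = 31.23 / 6.974 = 4.479 mg/L.

S ≈ 4.48 mg/L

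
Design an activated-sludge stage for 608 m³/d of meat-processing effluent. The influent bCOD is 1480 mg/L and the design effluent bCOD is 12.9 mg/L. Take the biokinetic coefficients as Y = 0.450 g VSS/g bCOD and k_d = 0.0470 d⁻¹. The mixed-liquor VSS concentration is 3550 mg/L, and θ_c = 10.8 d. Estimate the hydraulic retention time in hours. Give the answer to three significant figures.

From the SRT design equation V = Y Q (S₀−S) θ_c / [X (1 + k_d θ_c)] = 0.450 × 608 × (1480 − 12.9) × 10.8 / [3550 × (1 + 0.0470 × 10.8)] = 4.34×10^6 / 5352 = 810.0 m³.
Hydraulic retention time τ = V/Q = 810.0 / 608 = 1.332 d = 31.97 h.

τ ≈ 32.0 h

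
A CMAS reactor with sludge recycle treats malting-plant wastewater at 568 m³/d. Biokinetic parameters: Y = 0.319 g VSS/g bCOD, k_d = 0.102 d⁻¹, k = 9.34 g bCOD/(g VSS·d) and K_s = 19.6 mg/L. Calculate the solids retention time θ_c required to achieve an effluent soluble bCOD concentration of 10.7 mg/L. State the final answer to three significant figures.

From 1/θ_c = Y·k·S/(K_s + S) − k_d: Y·k·S/(K_s+S) = 0.319 × 9.34 × 10.7 / (19.6 + 10.7) = 1.052 d⁻¹.
Then 1/θ_c = μ − k_d = 1.052 − 0.102 = 0.9502 d⁻¹, giving θ_c = 1.052 d.

θ_c ≈ 1.05 d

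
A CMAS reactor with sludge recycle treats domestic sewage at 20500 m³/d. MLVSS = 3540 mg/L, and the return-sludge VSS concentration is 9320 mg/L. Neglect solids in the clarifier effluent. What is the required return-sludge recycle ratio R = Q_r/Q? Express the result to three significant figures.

R ≈ 0.612

Mass balance around the secondary clarifier (neglecting effluent solids): R = X / (X_r − X) = 3540 / (9320 − 3540) = 0.6125.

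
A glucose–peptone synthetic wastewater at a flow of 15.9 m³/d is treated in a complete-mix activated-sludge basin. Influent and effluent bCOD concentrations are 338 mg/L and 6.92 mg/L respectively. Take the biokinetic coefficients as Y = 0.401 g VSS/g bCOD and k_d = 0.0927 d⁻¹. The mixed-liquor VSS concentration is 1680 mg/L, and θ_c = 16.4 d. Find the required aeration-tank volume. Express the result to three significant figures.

From the SRT design equation V = Y Q (S₀−S) θ_c / [X (1 + k_d θ_c)] = 0.401 × 15.9 × (338 − 6.92) × 16.4 / [1680 × (1 + 0.0927 × 16.4)] = 3.46×10^4 / 4234 = 8.176 m³.

V ≈ 8.18 m³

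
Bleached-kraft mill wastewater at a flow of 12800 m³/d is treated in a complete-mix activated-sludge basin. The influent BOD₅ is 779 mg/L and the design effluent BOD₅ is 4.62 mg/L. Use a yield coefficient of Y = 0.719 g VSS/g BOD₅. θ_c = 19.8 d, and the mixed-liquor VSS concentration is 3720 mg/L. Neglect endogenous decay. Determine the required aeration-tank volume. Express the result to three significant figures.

Biomass mass balance (decay neglected): V·X = Y·Q·(S₀ − S)·θ_c, so V = 0.719 × 12800 × (779 − 4.62) × 19.8 / 3720 = 37933 m³.

V ≈ 37900 m³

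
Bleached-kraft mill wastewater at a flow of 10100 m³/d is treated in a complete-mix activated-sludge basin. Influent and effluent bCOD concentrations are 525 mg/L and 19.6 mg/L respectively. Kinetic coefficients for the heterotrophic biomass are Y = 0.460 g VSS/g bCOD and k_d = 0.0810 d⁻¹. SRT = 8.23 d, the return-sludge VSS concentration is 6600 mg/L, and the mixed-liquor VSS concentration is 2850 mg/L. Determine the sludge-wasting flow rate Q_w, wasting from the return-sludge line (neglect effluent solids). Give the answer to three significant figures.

Q_w ≈ 213 m³/d

From the SRT design equation V = Y Q (S₀−S) θ_c / [X (1 + k_d θ_c)] = 0.460 × 10100 × (525 − 19.6) × 8.23 / [2850 × (1 + 0.0810 × 8.23)] = 1.93×10^7 / 4750 = 4068 m³.
Q_w = (V·X)/(θ_c X_r) = 4068 × 2850 / (8.23 × 6600) = 213.5 m³/d.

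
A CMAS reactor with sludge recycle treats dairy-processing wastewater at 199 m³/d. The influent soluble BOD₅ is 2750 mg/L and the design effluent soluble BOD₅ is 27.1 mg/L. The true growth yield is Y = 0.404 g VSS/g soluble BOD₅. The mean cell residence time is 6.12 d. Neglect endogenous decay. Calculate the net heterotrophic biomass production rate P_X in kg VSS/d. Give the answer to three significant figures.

With endogenous decay neglected, the observed yield equals the true yield: Y_obs = Y = 0.404 g VSS/g soluble BOD₅.
Q·(S₀ − S) = 199 × (2750 − 27.1) × 10⁻³ = 541.9 kg/d removed.
So the net sludge growth is P_X = 0.4040 × 541.9 = 218.9 kg VSS/d.

P_X ≈ 219 kg VSS/d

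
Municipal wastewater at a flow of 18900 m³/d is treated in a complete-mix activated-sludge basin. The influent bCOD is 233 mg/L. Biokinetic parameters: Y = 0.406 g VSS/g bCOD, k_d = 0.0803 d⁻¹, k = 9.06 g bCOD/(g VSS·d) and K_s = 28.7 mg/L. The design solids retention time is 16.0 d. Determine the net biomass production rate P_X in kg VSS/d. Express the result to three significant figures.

For a completely mixed reactor with recycle the Lawrence–McCarty relation gives S = K_s·(1 + k_d·θ_c) / [θ_c·(Y·k − k_d) − 1] = 28.7 × (1 + 0.0803 × 16.0) / [16.0 × (0.406 × 9.06 − 0.0803) − 1] = 65.57 / 56.57 = 1.159 mg/L.
Correct the yield for decay: Y_obs = Y/(1 + k_d θ_c) = 0.406 / (1 + 0.0803 × 16.0) = 0.406 / 2.285 = 0.1777.
Q·(S₀ − S) = 18900 × (233 − 1.16) × 10⁻³ = 4382 kg/d removed.
Net biomass production P_X = Y_obs × Q·(S₀ − S) = 0.1777 × 4382 = 778.6 kg VSS/d.

P_X ≈ 779 kg VSS/d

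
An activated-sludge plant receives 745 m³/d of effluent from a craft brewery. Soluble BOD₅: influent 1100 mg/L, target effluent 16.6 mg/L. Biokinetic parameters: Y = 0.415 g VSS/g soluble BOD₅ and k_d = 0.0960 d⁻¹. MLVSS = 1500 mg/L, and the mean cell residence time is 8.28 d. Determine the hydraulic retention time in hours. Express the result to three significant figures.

τ ≈ 33.2 h

From the SRT design equation V = Y Q (S₀−S) θ_c / [X (1 + k_d θ_c)] = 0.415 × 745 × (1100 − 16.6) × 8.28 / [1500 × (1 + 0.0960 × 8.28)] = 2.77×10^6 / 2692 = 1030 m³.
τ = V/Q = 1030/745 = 1.383 d, or 33.19 h.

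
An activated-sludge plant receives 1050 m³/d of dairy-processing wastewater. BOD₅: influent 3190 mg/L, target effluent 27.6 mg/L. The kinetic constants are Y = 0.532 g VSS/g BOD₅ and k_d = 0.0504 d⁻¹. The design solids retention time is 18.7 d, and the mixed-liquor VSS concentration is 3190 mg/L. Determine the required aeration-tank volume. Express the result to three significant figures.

Rearranging the biomass balance for a CMAS with decay, V = Y·Q·ΔS·θ_c / [X·(1+k_d θ_c)] = 0.532 × 1050 × (3190 − 27.6) × 18.7 / [3190 × (1 + 0.0504 × 18.7)] = 3.3×10^7 / 6197 = 5331 m³.

V ≈ 5330 m³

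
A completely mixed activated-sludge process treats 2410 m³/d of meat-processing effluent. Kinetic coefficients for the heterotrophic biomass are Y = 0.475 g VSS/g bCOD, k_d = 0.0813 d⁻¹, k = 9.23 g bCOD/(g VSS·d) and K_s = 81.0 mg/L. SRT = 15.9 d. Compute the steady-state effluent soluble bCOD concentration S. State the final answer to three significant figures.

S ≈ 2.75 mg/L

Effluent substrate depends only on kinetics and SRT: S = K_s(1 + k_d θ_c) / [θ_c(Yk − k_d) − 1] = 81.0 × (1 + 0.0813 × 15.9) / [15.9 × (0.475 × 9.23 − 0.0813) − 1] = 185.7 / 67.42 = 2.755 mg/L.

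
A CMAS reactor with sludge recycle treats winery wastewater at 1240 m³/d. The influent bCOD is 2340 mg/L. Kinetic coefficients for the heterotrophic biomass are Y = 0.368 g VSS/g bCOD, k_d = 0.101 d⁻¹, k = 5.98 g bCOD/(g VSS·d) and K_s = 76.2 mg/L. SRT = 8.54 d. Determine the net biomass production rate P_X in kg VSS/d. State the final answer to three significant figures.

For a completely mixed reactor with recycle the Lawrence–McCarty relation gives S = K_s·(1 + k_d·θ_c) / [θ_c·(Y·k − k_d) − 1] = 76.2 × (1 + 0.101 × 8.54) / [8.54 × (0.368 × 5.98 − 0.101) − 1] = 141.9 / 16.93 = 8.383 mg/L.
Correct the yield for decay: Y_obs = Y/(1 + k_d θ_c) = 0.368 / (1 + 0.101 × 8.54) = 0.368 / 1.863 = 0.1976.
Mass of bCOD removed per day: Q(S₀ − S) = 1240 × 2332 g/m³ = 2891 kg/d.
So the net sludge growth is P_X = 0.1976 × 2891 = 571.2 kg VSS/d.

P_X ≈ 571 kg VSS/d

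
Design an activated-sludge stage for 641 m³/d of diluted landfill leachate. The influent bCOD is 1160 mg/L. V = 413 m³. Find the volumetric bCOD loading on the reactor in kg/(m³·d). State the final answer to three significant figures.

Applied bCOD load per unit volume = Q·S₀/V = (641 × 1160/1000)/413.0 = 1.800 kg bCOD·m⁻³·d⁻¹.

L_v ≈ 1.80 kg bCOD/(m³·d)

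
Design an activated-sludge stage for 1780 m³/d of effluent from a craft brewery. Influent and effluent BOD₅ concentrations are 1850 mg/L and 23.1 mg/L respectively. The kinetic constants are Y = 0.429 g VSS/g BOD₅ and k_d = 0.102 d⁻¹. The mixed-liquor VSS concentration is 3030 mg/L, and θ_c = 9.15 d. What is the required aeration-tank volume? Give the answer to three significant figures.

V ≈ 2180 m³

Steady-state biomass mass balance: V·X·(1 + k_d·θ_c) = Y·Q·(S₀ − S)·θ_c, so V = 0.429 × 1780 × (1850 − 23.1) × 9.15 / [3030 × (1 + 0.102 × 9.15)] = 1.28×10^7 / 5858 = 2179 m³.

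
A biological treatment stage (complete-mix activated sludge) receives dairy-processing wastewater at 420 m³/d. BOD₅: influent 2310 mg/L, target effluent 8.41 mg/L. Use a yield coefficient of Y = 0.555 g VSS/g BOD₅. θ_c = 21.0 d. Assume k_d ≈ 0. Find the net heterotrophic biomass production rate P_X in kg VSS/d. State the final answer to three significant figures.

P_X ≈ 537 kg VSS/d

No decay correction is needed, so Y_obs = Y = 0.555.
Q·(S₀ − S) = 420 × (2310 − 8.41) × 10⁻³ = 966.7 kg/d removed.
P_X = Y_obs · Q(S₀ − S) = 0.5550 × 966.7 = 536.5 kg VSS/d.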